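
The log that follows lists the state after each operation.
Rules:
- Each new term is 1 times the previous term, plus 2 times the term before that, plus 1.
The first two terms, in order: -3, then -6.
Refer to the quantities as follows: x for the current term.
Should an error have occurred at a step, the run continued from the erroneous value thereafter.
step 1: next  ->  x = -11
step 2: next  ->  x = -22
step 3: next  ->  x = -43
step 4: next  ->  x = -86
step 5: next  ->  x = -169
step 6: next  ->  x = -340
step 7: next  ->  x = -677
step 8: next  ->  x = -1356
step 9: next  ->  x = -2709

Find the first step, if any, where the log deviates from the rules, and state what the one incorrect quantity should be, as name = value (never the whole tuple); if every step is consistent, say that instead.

1. x = 1*(-6) + (2)*(-3) + (1) = -11 (agrees with the log)
2. x = 1*(-11) + (2)*(-6) + (1) = -22 (checks out)
3. x = 1*(-22) + (2)*(-11) + (1) = -43 (agrees with the log)
4. x = 1*(-43) + (2)*(-22) + (1) = -86 (no discrepancy)
5. x = 1*(-86) + (2)*(-43) + (1) = -171 (not what was recorded)
First deviation found at step 5; the corrected entry is x = -171.

step 5, x = -171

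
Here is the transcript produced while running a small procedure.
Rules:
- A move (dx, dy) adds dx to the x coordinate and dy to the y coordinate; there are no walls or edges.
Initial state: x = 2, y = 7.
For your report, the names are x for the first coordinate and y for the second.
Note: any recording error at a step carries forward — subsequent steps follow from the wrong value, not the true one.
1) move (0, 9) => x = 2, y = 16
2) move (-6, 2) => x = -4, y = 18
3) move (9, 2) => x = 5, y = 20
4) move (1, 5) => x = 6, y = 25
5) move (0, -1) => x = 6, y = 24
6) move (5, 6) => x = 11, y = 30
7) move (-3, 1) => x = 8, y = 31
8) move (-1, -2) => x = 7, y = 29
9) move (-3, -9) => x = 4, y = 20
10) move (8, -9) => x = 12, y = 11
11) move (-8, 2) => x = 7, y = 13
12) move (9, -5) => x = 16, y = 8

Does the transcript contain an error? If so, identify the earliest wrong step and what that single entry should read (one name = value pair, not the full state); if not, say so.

step 11, x = 4

Step 1: x = 2 + (0) = 2, y = 7 + (9) = 16 — in agreement.
Step 2: x = 2 + (-6) = -4, y = 16 + (2) = 18 — checks out.
Step 3: x = -4 + (9) = 5, y = 18 + (2) = 20 — consistent with the transcript.
Step 4: x = 5 + (1) = 6, y = 20 + (5) = 25 — confirmed correct.
Step 5: x = 6 + (0) = 6, y = 25 + (-1) = 24 — same as recorded.
Step 6: x = 6 + (5) = 11, y = 24 + (6) = 30 — no discrepancy.
Step 7: x = 11 + (-3) = 8, y = 30 + (1) = 31 — checks out.
Step 8: x = 8 + (-1) = 7, y = 31 + (-2) = 29 — confirmed correct.
Step 9: x = 7 + (-3) = 4, y = 29 + (-9) = 20 — in agreement.
Step 10: x = 4 + (8) = 12, y = 20 + (-9) = 11 — same as recorded.
Step 11: x = 12 + (-8) = 4, y = 11 + (2) = 13 — the transcript has a different value.
First deviation found at step 11; the corrected entry is x = 4.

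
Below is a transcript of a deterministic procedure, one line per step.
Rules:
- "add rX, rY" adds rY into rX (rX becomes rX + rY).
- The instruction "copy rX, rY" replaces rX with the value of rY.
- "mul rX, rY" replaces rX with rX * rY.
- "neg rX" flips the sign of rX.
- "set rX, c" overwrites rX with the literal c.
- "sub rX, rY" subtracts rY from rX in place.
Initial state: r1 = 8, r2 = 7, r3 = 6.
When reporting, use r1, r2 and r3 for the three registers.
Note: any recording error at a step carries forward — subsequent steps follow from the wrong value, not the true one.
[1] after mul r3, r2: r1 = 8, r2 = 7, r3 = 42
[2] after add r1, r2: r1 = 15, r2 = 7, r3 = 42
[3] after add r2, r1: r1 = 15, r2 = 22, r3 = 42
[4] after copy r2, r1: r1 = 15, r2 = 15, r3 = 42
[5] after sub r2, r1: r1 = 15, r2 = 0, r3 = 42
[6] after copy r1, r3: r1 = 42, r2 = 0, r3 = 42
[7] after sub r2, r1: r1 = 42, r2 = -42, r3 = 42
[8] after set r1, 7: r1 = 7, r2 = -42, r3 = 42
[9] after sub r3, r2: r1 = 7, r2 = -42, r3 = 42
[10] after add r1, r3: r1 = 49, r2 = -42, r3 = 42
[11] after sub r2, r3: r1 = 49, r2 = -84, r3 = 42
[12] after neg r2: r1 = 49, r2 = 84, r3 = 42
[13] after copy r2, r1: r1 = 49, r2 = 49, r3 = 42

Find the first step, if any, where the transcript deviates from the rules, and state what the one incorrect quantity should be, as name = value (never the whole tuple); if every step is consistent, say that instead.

Recomputing the run from the initial state:
step 1: r1 = 8, r2 = 7, r3 = 42
step 2: r1 = 15, r2 = 7, r3 = 42
step 3: r1 = 15, r2 = 22, r3 = 42
step 4: r1 = 15, r2 = 15, r3 = 42
step 5: r1 = 15, r2 = 0, r3 = 42
step 6: r1 = 42, r2 = 0, r3 = 42
step 7: r1 = 42, r2 = -42, r3 = 42
step 8: r1 = 7, r2 = -42, r3 = 42
step 9: r1 = 7, r2 = -42, r3 = 84
step 10: r1 = 91, r2 = -42, r3 = 84
step 11: r1 = 91, r2 = -126, r3 = 84
step 12: r1 = 91, r2 = 126, r3 = 84
step 13: r1 = 91, r2 = 91, r3 = 84
The first disagreement with the transcript is at step 9, where the value should be r3 = 84.

step 9, r3 = 84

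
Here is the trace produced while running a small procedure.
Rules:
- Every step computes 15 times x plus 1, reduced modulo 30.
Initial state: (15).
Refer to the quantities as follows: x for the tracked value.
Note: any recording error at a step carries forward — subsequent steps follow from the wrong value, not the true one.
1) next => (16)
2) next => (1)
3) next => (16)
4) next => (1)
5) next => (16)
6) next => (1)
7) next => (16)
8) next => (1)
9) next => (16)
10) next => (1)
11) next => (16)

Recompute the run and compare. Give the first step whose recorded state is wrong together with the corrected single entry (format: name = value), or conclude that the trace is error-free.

no error

1. x = (15*15 + 1) mod 30 = 16 (exactly as logged)
2. x = (15*16 + 1) mod 30 = 1 (same as recorded)
3. x = (15*1 + 1) mod 30 = 16 (consistent with the trace)
4. x = (15*16 + 1) mod 30 = 1 (matches)
5. x = (15*1 + 1) mod 30 = 16 (exactly as logged)
6. x = (15*16 + 1) mod 30 = 1 (matches)
7. x = (15*1 + 1) mod 30 = 16 (exactly as logged)
8. x = (15*16 + 1) mod 30 = 1 (exactly as logged)
9. x = (15*1 + 1) mod 30 = 16 (exactly as logged)
10. x = (15*16 + 1) mod 30 = 1 (agrees with the trace)
11. x = (15*1 + 1) mod 30 = 16 (exactly as logged)
Each recorded entry agrees with the recomputation.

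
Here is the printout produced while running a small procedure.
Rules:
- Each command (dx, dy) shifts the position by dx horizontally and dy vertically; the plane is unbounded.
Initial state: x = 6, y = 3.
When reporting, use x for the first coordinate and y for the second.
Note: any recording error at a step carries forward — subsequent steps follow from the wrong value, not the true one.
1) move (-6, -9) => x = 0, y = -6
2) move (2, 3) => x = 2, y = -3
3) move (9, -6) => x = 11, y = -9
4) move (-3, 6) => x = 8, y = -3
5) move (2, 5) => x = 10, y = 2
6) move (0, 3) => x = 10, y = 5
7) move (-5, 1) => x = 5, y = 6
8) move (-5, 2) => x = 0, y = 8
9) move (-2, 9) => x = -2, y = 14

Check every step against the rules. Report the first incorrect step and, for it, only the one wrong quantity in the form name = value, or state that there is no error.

Recomputing the run from the initial state:
step 1: x = 0, y = -6
step 2: x = 2, y = -3
step 3: x = 11, y = -9
step 4: x = 8, y = -3
step 5: x = 10, y = 2
step 6: x = 10, y = 5
step 7: x = 5, y = 6
step 8: x = 0, y = 8
step 9: x = -2, y = 17
The first disagreement with the printout is at step 9, where the value should be y = 17.

step 9, y = 17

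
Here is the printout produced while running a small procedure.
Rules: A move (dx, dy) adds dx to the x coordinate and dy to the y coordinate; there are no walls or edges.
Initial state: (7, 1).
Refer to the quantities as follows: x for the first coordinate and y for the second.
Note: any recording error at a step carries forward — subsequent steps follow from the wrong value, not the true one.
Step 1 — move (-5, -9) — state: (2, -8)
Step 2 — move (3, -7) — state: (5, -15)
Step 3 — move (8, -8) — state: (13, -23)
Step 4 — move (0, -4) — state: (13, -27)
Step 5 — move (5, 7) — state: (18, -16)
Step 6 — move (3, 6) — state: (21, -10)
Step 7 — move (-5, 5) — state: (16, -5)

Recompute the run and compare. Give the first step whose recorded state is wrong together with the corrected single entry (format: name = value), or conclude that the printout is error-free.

step 5, y = -20

step 1: x = 7 + (-5) = 2, y = 1 + (-9) = -8 -> same as recorded
step 2: x = 2 + (3) = 5, y = -8 + (-7) = -15 -> exactly as logged
step 3: x = 5 + (8) = 13, y = -15 + (-8) = -23 -> verified
step 4: x = 13 + (0) = 13, y = -23 + (-4) = -27 -> matches
step 5: x = 13 + (5) = 18, y = -27 + (7) = -20 -> the entry is off here
First incorrect step: 5; the correct value is y = -20.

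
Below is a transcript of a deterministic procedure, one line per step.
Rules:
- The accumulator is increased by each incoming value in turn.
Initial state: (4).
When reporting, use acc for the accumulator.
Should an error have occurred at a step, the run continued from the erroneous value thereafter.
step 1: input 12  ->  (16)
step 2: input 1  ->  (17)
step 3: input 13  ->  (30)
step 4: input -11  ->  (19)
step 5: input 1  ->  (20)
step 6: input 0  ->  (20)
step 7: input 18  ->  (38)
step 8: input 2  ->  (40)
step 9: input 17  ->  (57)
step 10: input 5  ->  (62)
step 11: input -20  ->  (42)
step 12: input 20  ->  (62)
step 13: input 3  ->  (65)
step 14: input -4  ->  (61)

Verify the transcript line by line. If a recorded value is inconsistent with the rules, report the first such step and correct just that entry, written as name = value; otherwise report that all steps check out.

no error

1. acc = 4 + 12 = 16 (same as recorded)
2. acc = 16 + 1 = 17 (exactly as logged)
3. acc = 17 + 13 = 30 (confirmed correct)
4. acc = 30 + -11 = 19 (exactly as logged)
5. acc = 19 + 1 = 20 (no discrepancy)
6. acc = 20 + 0 = 20 (exactly as logged)
7. acc = 20 + 18 = 38 (same as recorded)
8. acc = 38 + 2 = 40 (matches)
9. acc = 40 + 17 = 57 (same as recorded)
10. acc = 57 + 5 = 62 (exactly as logged)
11. acc = 62 + -20 = 42 (exactly as logged)
12. acc = 42 + 20 = 62 (in agreement)
13. acc = 62 + 3 = 65 (in agreement)
14. acc = 65 + -4 = 61 (checks out)
The whole run recomputes cleanly — no discrepancies.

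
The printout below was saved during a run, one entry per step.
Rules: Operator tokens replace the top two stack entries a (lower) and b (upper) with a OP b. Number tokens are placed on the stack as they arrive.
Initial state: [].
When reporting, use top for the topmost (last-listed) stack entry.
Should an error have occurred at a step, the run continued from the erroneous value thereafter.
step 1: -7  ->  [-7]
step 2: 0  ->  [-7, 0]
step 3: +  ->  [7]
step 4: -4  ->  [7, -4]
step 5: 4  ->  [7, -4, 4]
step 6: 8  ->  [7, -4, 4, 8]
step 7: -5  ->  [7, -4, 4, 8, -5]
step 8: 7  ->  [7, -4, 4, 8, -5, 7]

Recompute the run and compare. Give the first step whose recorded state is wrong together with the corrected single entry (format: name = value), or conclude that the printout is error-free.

step 3, top = -7

Recomputing the run from the initial state:
step 1: [-7]
step 2: [-7, 0]
step 3: [-7]
step 4: [-7, -4]
step 5: [-7, -4, 4]
step 6: [-7, -4, 4, 8]
step 7: [-7, -4, 4, 8, -5]
step 8: [-7, -4, 4, 8, -5, 7]
The first disagreement with the printout is at step 3, where the value should be top = -7.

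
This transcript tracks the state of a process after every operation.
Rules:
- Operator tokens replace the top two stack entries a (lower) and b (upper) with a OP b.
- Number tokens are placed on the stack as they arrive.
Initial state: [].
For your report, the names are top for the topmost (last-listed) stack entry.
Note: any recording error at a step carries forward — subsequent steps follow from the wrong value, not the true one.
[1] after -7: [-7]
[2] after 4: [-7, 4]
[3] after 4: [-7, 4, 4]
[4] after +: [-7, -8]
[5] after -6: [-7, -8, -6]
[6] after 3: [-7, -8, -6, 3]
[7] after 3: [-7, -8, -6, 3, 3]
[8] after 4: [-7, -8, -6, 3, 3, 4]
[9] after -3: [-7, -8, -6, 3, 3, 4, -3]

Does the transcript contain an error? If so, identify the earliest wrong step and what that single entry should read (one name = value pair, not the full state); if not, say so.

step 4, top = 8

Recomputing the run from the initial state:
step 1: [-7]
step 2: [-7, 4]
step 3: [-7, 4, 4]
step 4: [-7, 8]
step 5: [-7, 8, -6]
step 6: [-7, 8, -6, 3]
step 7: [-7, 8, -6, 3, 3]
step 8: [-7, 8, -6, 3, 3, 4]
step 9: [-7, 8, -6, 3, 3, 4, -3]
The first disagreement with the transcript is at step 4, where the value should be top = 8.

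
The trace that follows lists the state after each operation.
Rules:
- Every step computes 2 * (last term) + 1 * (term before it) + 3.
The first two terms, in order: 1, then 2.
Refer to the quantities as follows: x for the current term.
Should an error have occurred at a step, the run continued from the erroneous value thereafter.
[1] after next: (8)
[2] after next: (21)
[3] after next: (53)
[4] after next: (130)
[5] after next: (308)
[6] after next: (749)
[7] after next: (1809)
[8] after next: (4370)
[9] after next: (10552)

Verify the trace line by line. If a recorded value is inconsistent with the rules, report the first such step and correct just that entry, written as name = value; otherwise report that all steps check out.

step 5, x = 316

1. x = 2*(2) + (1)*(1) + (3) = 8 (matches)
2. x = 2*(8) + (1)*(2) + (3) = 21 (no discrepancy)
3. x = 2*(21) + (1)*(8) + (3) = 53 (consistent with the trace)
4. x = 2*(53) + (1)*(21) + (3) = 130 (checks out)
5. x = 2*(130) + (1)*(53) + (3) = 316 (first mismatch against the trace)
That makes step 5 the first incorrect line — x = 316 is what it should show.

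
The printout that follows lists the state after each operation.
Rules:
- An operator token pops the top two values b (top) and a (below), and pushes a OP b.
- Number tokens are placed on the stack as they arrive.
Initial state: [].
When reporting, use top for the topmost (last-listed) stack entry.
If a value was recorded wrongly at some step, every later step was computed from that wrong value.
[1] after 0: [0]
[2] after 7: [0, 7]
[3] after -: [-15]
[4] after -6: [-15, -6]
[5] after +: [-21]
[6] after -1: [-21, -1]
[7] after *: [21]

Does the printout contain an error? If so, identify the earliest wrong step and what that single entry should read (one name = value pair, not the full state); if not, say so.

step 3, top = -7

Step 1: push 0: top = 0 — matches.
Step 2: push 7: top = 7 — confirmed correct.
Step 3: 0 - 7 = -7 — a discrepancy with the printout.
That makes step 3 the first incorrect line — top = -7 is what it should show.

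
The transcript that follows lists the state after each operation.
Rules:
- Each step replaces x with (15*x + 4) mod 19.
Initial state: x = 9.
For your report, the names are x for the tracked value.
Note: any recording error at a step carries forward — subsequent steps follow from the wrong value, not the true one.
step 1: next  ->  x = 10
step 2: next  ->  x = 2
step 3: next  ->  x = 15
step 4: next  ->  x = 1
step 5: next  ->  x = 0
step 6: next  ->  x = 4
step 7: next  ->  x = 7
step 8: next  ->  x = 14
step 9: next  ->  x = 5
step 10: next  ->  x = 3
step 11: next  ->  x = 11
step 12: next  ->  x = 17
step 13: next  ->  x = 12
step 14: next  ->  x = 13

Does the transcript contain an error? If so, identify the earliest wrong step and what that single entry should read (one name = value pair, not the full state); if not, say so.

step 1: x = (15*9 + 4) mod 19 = 6 -> first mismatch against the transcript
Conclusion: step 1 carries the first error; the entry should be x = 6.

step 1, x = 6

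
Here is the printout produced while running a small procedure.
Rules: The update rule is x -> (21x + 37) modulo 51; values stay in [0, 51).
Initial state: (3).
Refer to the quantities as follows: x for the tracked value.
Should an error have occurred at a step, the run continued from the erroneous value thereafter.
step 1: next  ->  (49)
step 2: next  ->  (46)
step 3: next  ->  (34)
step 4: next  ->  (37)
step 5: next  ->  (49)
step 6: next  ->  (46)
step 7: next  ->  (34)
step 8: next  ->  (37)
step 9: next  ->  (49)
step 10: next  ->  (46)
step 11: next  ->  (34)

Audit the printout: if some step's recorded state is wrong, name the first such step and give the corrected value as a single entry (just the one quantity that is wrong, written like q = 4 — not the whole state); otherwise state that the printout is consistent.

no error

Recomputing the run from the initial state:
step 1: x = 49
step 2: x = 46
step 3: x = 34
step 4: x = 37
step 5: x = 49
step 6: x = 46
step 7: x = 34
step 8: x = 37
step 9: x = 49
step 10: x = 46
step 11: x = 34
This matches the printout at every step.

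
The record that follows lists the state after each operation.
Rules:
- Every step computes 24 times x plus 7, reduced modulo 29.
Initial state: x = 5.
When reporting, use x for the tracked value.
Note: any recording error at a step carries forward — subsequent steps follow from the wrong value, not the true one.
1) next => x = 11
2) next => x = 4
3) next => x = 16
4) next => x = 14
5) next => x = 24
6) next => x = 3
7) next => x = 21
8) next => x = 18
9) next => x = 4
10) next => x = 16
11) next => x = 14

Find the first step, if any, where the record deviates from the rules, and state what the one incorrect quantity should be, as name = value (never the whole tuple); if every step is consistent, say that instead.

step 2, x = 10

Recomputing the run from the initial state:
step 1: x = 11
step 2: x = 10
step 3: x = 15
step 4: x = 19
step 5: x = 28
step 6: x = 12
step 7: x = 5
step 8: x = 11
step 9: x = 10
step 10: x = 15
step 11: x = 19
The first disagreement with the record is at step 2, where the value should be x = 10.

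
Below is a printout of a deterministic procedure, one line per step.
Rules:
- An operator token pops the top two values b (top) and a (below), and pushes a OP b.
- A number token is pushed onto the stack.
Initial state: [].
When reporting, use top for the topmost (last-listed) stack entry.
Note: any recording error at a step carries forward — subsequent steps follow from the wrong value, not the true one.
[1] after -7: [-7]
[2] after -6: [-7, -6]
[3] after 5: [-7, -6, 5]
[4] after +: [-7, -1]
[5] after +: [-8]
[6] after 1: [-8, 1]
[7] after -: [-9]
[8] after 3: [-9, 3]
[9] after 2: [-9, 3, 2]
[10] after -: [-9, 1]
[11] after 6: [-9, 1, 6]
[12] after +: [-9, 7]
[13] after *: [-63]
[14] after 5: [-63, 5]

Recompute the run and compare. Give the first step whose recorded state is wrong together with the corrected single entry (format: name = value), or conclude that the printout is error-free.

no error

1. push -7: top = -7 (exactly as logged)
2. push -6: top = -6 (agrees with the printout)
3. push 5: top = 5 (confirmed correct)
4. -6 + 5 = -1 (in agreement)
5. -7 + -1 = -8 (confirmed correct)
6. push 1: top = 1 (no discrepancy)
7. -8 - 1 = -9 (consistent with the printout)
8. push 3: top = 3 (agrees with the printout)
9. push 2: top = 2 (exactly as logged)
10. 3 - 2 = 1 (in agreement)
11. push 6: top = 6 (confirmed correct)
12. 1 + 6 = 7 (consistent with the printout)
13. -9 * 7 = -63 (same as recorded)
14. push 5: top = 5 (verified)
The whole run recomputes cleanly — no discrepancies.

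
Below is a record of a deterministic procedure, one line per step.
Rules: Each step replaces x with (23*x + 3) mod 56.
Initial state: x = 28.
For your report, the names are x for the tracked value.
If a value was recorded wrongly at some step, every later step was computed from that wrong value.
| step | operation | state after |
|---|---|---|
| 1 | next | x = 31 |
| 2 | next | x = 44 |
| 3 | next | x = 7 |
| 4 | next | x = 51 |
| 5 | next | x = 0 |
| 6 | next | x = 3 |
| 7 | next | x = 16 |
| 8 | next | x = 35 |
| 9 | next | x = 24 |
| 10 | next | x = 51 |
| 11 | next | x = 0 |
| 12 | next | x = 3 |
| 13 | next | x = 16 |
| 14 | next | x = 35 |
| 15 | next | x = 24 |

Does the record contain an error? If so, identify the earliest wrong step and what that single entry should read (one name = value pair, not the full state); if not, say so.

step 4, x = 52

Step 1: x = (23*28 + 3) mod 56 = 31 — in agreement.
Step 2: x = (23*31 + 3) mod 56 = 44 — in agreement.
Step 3: x = (23*44 + 3) mod 56 = 7 — exactly as logged.
Step 4: x = (23*7 + 3) mod 56 = 52 — not what was recorded.
Step 4 is the first one off; corrected, x = 52.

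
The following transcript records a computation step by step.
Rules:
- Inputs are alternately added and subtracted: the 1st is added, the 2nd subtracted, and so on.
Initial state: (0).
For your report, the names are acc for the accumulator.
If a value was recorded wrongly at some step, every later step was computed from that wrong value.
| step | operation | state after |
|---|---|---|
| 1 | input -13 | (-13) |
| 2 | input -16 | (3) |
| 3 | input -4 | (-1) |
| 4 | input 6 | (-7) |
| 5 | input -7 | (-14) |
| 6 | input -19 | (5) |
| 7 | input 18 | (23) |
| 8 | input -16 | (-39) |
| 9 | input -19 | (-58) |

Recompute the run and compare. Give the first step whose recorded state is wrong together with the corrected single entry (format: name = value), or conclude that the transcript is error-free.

Recomputing the run from the initial state:
step 1: acc = -13
step 2: acc = 3
step 3: acc = -1
step 4: acc = -7
step 5: acc = -14
step 6: acc = 5
step 7: acc = 23
step 8: acc = 39
step 9: acc = 20
The first disagreement with the transcript is at step 8, where the value should be acc = 39.

step 8, acc = 39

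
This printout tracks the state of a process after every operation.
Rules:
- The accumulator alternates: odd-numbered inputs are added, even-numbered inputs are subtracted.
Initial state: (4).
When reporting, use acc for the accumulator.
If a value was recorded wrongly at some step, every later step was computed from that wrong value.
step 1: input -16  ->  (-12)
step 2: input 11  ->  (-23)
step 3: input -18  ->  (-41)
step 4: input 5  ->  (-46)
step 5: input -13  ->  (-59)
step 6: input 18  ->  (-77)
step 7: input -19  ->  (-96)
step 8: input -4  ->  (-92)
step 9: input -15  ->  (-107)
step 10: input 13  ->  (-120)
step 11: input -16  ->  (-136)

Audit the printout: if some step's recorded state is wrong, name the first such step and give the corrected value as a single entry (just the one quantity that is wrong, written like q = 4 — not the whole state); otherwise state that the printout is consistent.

step 1: acc = 4 + -16 = -12 -> checks out
step 2: acc = -12 - 11 = -23 -> confirmed correct
step 3: acc = -23 + -18 = -41 -> agrees with the printout
step 4: acc = -41 - 5 = -46 -> checks out
step 5: acc = -46 + -13 = -59 -> consistent with the printout
step 6: acc = -59 - 18 = -77 -> confirmed correct
step 7: acc = -77 + -19 = -96 -> checks out
step 8: acc = -96 - -4 = -92 -> checks out
step 9: acc = -92 + -15 = -107 -> same as recorded
step 10: acc = -107 - 13 = -120 -> consistent with the printout
step 11: acc = -120 + -16 = -136 -> confirmed correct
No step deviates from the rules.

no error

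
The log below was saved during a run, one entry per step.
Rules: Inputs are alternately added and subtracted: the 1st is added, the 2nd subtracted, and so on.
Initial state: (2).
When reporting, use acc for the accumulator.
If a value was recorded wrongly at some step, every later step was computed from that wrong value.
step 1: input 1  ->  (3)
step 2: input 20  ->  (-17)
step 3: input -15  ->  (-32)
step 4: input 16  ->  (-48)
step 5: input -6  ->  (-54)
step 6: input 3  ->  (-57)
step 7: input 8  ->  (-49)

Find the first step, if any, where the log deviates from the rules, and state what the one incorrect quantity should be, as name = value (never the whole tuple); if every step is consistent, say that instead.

1. acc = 2 + 1 = 3 (in agreement)
2. acc = 3 - 20 = -17 (same as recorded)
3. acc = -17 + -15 = -32 (verified)
4. acc = -32 - 16 = -48 (no discrepancy)
5. acc = -48 + -6 = -54 (no discrepancy)
6. acc = -54 - 3 = -57 (matches)
7. acc = -57 + 8 = -49 (exactly as logged)
The whole run recomputes cleanly — no discrepancies.

no error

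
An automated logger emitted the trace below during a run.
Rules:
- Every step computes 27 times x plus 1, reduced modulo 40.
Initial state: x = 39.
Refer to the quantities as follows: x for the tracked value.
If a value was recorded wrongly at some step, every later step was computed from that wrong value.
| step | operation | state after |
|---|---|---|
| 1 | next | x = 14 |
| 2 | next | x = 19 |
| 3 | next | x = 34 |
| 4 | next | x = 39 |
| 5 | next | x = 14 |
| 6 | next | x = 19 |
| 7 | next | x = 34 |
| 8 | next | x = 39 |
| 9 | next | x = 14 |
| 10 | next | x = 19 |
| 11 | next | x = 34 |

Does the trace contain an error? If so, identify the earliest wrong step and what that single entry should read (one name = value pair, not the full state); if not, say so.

no error

step 1: x = (27*39 + 1) mod 40 = 14 -> agrees with the trace
step 2: x = (27*14 + 1) mod 40 = 19 -> matches
step 3: x = (27*19 + 1) mod 40 = 34 -> no discrepancy
step 4: x = (27*34 + 1) mod 40 = 39 -> checks out
step 5: x = (27*39 + 1) mod 40 = 14 -> confirmed correct
step 6: x = (27*14 + 1) mod 40 = 19 -> no discrepancy
step 7: x = (27*19 + 1) mod 40 = 34 -> confirmed correct
step 8: x = (27*34 + 1) mod 40 = 39 -> no discrepancy
step 9: x = (27*39 + 1) mod 40 = 14 -> consistent with the trace
step 10: x = (27*14 + 1) mod 40 = 19 -> no discrepancy
step 11: x = (27*19 + 1) mod 40 = 34 -> agrees with the trace
No step deviates from the rules.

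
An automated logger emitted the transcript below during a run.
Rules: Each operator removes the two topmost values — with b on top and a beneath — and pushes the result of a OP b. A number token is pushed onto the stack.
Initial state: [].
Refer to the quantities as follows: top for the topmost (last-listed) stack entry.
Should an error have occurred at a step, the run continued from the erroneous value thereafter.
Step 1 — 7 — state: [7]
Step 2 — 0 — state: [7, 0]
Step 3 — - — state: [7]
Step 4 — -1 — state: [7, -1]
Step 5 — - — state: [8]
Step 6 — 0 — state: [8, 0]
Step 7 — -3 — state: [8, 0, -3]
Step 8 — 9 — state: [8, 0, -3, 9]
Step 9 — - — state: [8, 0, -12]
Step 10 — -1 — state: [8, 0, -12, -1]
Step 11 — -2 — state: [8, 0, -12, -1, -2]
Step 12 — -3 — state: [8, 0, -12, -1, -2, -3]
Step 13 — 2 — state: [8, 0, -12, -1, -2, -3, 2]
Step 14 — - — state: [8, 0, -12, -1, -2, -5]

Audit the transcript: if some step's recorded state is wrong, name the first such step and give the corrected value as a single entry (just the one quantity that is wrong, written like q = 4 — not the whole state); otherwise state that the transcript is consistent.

1. push 7: top = 7 (confirmed correct)
2. push 0: top = 0 (matches)
3. 7 - 0 = 7 (checks out)
4. push -1: top = -1 (consistent with the transcript)
5. 7 - -1 = 8 (consistent with the transcript)
6. push 0: top = 0 (consistent with the transcript)
7. push -3: top = -3 (matches)
8. push 9: top = 9 (matches)
9. -3 - 9 = -12 (verified)
10. push -1: top = -1 (same as recorded)
11. push -2: top = -2 (consistent with the transcript)
12. push -3: top = -3 (confirmed correct)
13. push 2: top = 2 (checks out)
14. -3 - 2 = -5 (checks out)
Nothing is out of place; the run is error-free.

no error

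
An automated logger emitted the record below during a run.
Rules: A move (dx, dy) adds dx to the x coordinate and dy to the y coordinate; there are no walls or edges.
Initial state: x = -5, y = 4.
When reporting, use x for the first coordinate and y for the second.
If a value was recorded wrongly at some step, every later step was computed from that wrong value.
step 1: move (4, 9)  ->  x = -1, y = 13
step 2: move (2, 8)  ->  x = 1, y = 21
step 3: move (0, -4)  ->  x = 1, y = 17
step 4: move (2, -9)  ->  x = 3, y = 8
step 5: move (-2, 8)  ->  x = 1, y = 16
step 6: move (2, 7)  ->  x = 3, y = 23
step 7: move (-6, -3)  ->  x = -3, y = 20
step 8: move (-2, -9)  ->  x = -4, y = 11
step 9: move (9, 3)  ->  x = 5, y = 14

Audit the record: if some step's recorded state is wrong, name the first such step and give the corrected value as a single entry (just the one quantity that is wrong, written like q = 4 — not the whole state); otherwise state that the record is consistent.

step 1: x = -5 + (4) = -1, y = 4 + (9) = 13 -> no discrepancy
step 2: x = -1 + (2) = 1, y = 13 + (8) = 21 -> checks out
step 3: x = 1 + (0) = 1, y = 21 + (-4) = 17 -> confirmed correct
step 4: x = 1 + (2) = 3, y = 17 + (-9) = 8 -> agrees with the record
step 5: x = 3 + (-2) = 1, y = 8 + (8) = 16 -> checks out
step 6: x = 1 + (2) = 3, y = 16 + (7) = 23 -> confirmed correct
step 7: x = 3 + (-6) = -3, y = 23 + (-3) = 20 -> checks out
step 8: x = -3 + (-2) = -5, y = 20 + (-9) = 11 -> the record disagrees here
The audit stops at step 8: the recorded entry is wrong and should be x = -5.

step 8, x = -5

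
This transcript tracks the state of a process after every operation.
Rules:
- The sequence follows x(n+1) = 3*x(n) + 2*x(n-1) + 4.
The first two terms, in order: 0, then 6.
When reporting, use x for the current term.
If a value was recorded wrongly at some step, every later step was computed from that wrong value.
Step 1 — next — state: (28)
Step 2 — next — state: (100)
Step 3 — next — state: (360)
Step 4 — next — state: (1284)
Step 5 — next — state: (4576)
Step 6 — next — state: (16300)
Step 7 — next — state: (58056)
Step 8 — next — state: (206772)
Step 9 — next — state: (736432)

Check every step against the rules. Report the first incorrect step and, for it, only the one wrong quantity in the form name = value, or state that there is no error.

Recomputing the run from the initial state:
step 1: x = 22
step 2: x = 82
step 3: x = 294
step 4: x = 1050
step 5: x = 3742
step 6: x = 13330
step 7: x = 47478
step 8: x = 169098
step 9: x = 602254
The first disagreement with the transcript is at step 1, where the value should be x = 22.

step 1, x = 22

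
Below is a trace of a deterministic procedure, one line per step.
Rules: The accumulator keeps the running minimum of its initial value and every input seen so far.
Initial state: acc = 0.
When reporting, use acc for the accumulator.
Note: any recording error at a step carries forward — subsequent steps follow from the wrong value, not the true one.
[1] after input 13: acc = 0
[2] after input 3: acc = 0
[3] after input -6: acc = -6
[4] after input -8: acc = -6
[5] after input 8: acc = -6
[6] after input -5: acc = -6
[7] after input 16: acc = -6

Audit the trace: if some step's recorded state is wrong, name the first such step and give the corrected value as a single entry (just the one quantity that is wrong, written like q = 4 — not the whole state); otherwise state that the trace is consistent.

step 4, acc = -8

Recomputing the run from the initial state:
step 1: acc = 0
step 2: acc = 0
step 3: acc = -6
step 4: acc = -8
step 5: acc = -8
step 6: acc = -8
step 7: acc = -8
The first disagreement with the trace is at step 4, where the value should be acc = -8.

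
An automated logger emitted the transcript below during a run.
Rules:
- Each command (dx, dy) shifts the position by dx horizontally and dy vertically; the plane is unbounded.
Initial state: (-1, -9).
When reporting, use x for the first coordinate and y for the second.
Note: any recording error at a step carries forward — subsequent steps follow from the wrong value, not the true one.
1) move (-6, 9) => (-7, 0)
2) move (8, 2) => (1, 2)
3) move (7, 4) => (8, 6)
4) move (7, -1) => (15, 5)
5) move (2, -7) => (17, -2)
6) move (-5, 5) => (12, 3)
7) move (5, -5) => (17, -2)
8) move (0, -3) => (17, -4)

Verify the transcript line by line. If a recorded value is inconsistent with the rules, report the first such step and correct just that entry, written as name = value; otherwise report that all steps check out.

step 8, y = -5

Step 1: x = -1 + (-6) = -7, y = -9 + (9) = 0 — same as recorded.
Step 2: x = -7 + (8) = 1, y = 0 + (2) = 2 — no discrepancy.
Step 3: x = 1 + (7) = 8, y = 2 + (4) = 6 — exactly as logged.
Step 4: x = 8 + (7) = 15, y = 6 + (-1) = 5 — same as recorded.
Step 5: x = 15 + (2) = 17, y = 5 + (-7) = -2 — matches.
Step 6: x = 17 + (-5) = 12, y = -2 + (5) = 3 — same as recorded.
Step 7: x = 12 + (5) = 17, y = 3 + (-5) = -2 — checks out.
Step 8: x = 17 + (0) = 17, y = -2 + (-3) = -5 — the recorded entry deviates here.
So the first discrepancy is step 8, where the right value is y = -5.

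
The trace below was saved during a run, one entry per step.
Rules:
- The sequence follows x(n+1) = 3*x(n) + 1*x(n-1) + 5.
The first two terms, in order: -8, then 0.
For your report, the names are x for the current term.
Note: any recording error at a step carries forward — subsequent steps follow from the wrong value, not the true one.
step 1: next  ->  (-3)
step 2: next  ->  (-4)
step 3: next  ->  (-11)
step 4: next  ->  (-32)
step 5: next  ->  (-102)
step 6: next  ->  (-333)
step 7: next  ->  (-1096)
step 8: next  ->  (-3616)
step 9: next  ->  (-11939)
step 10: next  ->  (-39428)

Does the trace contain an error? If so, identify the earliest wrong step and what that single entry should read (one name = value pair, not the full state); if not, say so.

step 3, x = -10

1. x = 3*(0) + (1)*(-8) + (5) = -3 (no discrepancy)
2. x = 3*(-3) + (1)*(0) + (5) = -4 (matches)
3. x = 3*(-4) + (1)*(-3) + (5) = -10 (first mismatch against the trace)
Step 3 is the first one off; corrected, x = -10.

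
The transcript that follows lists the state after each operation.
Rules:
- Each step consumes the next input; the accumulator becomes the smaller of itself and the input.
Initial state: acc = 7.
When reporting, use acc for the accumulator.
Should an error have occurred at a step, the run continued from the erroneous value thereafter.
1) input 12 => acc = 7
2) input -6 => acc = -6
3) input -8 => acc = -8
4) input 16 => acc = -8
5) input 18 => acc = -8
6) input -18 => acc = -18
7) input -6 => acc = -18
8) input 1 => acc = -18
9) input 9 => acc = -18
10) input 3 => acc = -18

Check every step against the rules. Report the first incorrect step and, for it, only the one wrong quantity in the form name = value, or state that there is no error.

no error

1. acc = min(7, 12) = 7 (in agreement)
2. acc = min(7, -6) = -6 (exactly as logged)
3. acc = min(-6, -8) = -8 (consistent with the transcript)
4. acc = min(-8, 16) = -8 (consistent with the transcript)
5. acc = min(-8, 18) = -8 (consistent with the transcript)
6. acc = min(-8, -18) = -18 (same as recorded)
7. acc = min(-18, -6) = -18 (confirmed correct)
8. acc = min(-18, 1) = -18 (consistent with the transcript)
9. acc = min(-18, 9) = -18 (no discrepancy)
10. acc = min(-18, 3) = -18 (consistent with the transcript)
Each recorded entry agrees with the recomputation.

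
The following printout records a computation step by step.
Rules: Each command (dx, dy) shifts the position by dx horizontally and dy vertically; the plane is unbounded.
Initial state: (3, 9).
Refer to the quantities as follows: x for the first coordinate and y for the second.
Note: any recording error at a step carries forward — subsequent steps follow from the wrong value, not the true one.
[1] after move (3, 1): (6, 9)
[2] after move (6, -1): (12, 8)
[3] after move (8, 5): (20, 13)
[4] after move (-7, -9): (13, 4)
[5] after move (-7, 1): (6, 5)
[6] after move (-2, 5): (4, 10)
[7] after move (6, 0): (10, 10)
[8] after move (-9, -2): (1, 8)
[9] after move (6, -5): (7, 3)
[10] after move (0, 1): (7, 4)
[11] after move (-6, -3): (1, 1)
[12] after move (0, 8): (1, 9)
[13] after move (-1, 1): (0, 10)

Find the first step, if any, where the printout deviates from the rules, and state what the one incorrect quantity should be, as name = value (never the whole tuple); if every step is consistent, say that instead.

step 1, y = 10

Recomputing the run from the initial state:
step 1: x = 6, y = 10
step 2: x = 12, y = 9
step 3: x = 20, y = 14
step 4: x = 13, y = 5
step 5: x = 6, y = 6
step 6: x = 4, y = 11
step 7: x = 10, y = 11
step 8: x = 1, y = 9
step 9: x = 7, y = 4
step 10: x = 7, y = 5
step 11: x = 1, y = 2
step 12: x = 1, y = 10
step 13: x = 0, y = 11
The first disagreement with the printout is at step 1, where the value should be y = 10.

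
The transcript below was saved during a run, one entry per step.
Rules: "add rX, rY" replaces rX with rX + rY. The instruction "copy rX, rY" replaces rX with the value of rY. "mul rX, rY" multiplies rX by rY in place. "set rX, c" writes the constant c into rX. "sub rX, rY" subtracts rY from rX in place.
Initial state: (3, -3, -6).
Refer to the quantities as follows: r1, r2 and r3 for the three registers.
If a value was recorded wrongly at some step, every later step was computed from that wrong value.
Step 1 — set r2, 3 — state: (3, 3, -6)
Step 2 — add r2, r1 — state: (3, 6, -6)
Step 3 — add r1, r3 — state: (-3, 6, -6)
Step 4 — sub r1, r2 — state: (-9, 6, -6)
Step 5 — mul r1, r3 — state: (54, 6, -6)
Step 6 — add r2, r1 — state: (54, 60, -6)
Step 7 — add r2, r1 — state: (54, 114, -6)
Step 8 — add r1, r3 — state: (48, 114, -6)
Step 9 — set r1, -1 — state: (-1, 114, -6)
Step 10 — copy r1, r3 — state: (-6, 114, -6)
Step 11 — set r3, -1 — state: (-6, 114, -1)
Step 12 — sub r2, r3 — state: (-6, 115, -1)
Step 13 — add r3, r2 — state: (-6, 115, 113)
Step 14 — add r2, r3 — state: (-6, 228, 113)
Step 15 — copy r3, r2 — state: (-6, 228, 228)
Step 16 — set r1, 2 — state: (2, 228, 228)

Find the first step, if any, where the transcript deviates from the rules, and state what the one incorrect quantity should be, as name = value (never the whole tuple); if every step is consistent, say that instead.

Recomputing the run from the initial state:
step 1: r1 = 3, r2 = 3, r3 = -6
step 2: r1 = 3, r2 = 6, r3 = -6
step 3: r1 = -3, r2 = 6, r3 = -6
step 4: r1 = -9, r2 = 6, r3 = -6
step 5: r1 = 54, r2 = 6, r3 = -6
step 6: r1 = 54, r2 = 60, r3 = -6
step 7: r1 = 54, r2 = 114, r3 = -6
step 8: r1 = 48, r2 = 114, r3 = -6
step 9: r1 = -1, r2 = 114, r3 = -6
step 10: r1 = -6, r2 = 114, r3 = -6
step 11: r1 = -6, r2 = 114, r3 = -1
step 12: r1 = -6, r2 = 115, r3 = -1
step 13: r1 = -6, r2 = 115, r3 = 114
step 14: r1 = -6, r2 = 229, r3 = 114
step 15: r1 = -6, r2 = 229, r3 = 229
step 16: r1 = 2, r2 = 229, r3 = 229
The first disagreement with the transcript is at step 13, where the value should be r3 = 114.

step 13, r3 = 114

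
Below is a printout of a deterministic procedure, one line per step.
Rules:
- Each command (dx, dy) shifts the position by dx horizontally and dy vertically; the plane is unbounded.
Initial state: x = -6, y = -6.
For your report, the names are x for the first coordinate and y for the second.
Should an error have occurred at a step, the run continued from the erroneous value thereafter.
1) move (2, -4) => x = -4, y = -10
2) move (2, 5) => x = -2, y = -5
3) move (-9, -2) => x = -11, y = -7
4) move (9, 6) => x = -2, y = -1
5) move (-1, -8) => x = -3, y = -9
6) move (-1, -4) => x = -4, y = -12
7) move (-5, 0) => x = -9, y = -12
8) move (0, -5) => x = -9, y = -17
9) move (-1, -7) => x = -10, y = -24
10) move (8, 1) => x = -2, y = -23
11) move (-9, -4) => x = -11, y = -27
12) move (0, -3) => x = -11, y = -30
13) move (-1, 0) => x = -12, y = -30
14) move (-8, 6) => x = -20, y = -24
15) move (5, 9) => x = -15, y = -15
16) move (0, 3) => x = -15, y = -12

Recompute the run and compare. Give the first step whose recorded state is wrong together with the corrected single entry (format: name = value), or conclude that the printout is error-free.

Recomputing the run from the initial state:
step 1: x = -4, y = -10
step 2: x = -2, y = -5
step 3: x = -11, y = -7
step 4: x = -2, y = -1
step 5: x = -3, y = -9
step 6: x = -4, y = -13
step 7: x = -9, y = -13
step 8: x = -9, y = -18
step 9: x = -10, y = -25
step 10: x = -2, y = -24
step 11: x = -11, y = -28
step 12: x = -11, y = -31
step 13: x = -12, y = -31
step 14: x = -20, y = -25
step 15: x = -15, y = -16
step 16: x = -15, y = -13
The first disagreement with the printout is at step 6, where the value should be y = -13.

step 6, y = -13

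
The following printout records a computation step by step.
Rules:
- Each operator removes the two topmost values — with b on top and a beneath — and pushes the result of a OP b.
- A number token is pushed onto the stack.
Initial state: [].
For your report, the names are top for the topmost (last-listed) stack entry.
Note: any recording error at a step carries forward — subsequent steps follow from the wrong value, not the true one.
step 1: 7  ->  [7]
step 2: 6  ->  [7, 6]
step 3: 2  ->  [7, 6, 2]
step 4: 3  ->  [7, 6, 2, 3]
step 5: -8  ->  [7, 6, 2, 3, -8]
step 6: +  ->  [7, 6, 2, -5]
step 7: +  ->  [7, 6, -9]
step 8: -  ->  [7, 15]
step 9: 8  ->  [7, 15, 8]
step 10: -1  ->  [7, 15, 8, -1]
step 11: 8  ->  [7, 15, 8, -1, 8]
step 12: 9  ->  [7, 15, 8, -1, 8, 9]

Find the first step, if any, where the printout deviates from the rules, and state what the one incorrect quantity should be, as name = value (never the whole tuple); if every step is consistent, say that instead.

step 7, top = -3

Step 1: push 7: top = 7 — verified.
Step 2: push 6: top = 6 — matches.
Step 3: push 2: top = 2 — consistent with the printout.
Step 4: push 3: top = 3 — verified.
Step 5: push -8: top = -8 — exactly as logged.
Step 6: 3 + -8 = -5 — agrees with the printout.
Step 7: 2 + -5 = -3 — not what was recorded.
The audit stops at step 7: the recorded entry is wrong and should be top = -3.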